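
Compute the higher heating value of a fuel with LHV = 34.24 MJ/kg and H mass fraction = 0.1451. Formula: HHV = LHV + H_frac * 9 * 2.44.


HHV = LHV + H_frac * 9 * 2.44
= 34.24 + 0.1451 * 9 * 2.44
= 37.4264 MJ/kg

37.4264 MJ/kg


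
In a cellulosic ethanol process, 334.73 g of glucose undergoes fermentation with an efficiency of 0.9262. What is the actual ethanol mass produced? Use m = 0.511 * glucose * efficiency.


Actual ethanol: m = 0.511 * 334.73 * 0.9262
m = 158.4238 g

158.4238 g


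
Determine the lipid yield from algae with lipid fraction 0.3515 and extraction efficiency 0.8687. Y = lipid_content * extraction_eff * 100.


Y = lipid_content * extraction_eff * 100
= 0.3515 * 0.8687 * 100
= 30.5348%

30.5348%


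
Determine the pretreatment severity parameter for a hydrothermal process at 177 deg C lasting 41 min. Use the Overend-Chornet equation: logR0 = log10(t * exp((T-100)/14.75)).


logR0 = log10(t * exp((T - 100) / 14.75))
= log10(41 * exp((177 - 100) / 14.75))
= 3.8799

3.8799


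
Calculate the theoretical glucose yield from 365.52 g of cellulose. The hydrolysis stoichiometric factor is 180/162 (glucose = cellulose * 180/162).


glucose = cellulose * 180/162
= 365.52 * 180/162
= 406.1333 g

406.1333 g


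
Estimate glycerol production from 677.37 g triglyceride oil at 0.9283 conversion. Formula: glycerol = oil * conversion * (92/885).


glycerol = oil * conv * (92/885)
= 677.37 * 0.9283 * 92 / 885
= 65.3670 g

65.3670 g


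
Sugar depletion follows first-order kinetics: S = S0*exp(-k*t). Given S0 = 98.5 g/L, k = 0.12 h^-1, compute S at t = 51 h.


S = S0 * exp(-k * t)
S = 98.5 * exp(-0.12 * 51)
S = 0.2165 g/L

0.2165 g/L


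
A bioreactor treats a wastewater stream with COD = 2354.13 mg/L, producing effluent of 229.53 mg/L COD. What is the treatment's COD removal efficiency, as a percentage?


eta = (COD_in - COD_out) / COD_in * 100
= (2354.13 - 229.53) / 2354.13 * 100
= 90.2499%

90.2499%


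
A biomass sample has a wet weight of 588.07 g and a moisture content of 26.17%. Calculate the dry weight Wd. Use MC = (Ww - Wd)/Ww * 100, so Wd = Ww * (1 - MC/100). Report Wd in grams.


Wd = Ww * (1 - MC/100)
= 588.07 * (1 - 26.17/100)
= 434.1721 g

434.1721 g


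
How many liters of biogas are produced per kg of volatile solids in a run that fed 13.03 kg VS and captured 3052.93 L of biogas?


Y = V / VS
= 3052.93 / 13.03
= 234.3001 L/kg VS

234.3001 L/kg VS


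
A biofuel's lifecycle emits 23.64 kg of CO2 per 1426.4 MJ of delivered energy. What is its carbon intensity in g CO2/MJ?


CI = CO2 * 1000 / E
= 23.64 * 1000 / 1426.4
= 16.5732 g CO2/MJ

16.5732 g CO2/MJ


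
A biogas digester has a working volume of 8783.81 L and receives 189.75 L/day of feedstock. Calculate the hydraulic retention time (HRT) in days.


HRT = V / Q
= 8783.81 / 189.75
= 46.2915 days

46.2915 days


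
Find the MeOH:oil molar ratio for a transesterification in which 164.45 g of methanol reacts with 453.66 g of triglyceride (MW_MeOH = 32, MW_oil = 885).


Molar ratio = n_MeOH / n_oil = (MeOH/32) / (oil/885) = (MeOH * 885) / (32 * oil)
= (164.45 * 885) / (32 * 453.66)
= 10.0253

10.0253


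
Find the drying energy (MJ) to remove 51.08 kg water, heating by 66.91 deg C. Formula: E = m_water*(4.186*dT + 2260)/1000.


E = m_water * (4.186 * dT + 2260) / 1000
= 51.08 * (4.186 * 66.91 + 2260) / 1000
= 129.7476 MJ

129.7476 MJ


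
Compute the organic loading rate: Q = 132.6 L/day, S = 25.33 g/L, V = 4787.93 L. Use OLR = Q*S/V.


OLR = Q * S / V
= 132.6 * 25.33 / 4787.93
= 0.7015 g/L/day

0.7015 g/L/day


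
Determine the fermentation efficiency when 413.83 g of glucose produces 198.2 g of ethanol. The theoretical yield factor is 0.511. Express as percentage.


Fermentation efficiency = (actual / (0.511 * glucose)) * 100
= (198.2 / (0.511 * 413.83)) * 100
= 93.7262%

93.7262%


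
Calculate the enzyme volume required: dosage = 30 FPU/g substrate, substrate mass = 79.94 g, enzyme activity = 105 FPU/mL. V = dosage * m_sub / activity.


V = dosage * m_sub / activity
V = 30 * 79.94 / 105
V = 22.8400 mL

22.8400 mL


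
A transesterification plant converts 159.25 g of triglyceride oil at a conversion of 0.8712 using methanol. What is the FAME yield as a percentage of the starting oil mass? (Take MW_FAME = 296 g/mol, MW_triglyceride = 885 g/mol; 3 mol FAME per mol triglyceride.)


m_FAME = oil * conv * (3 * 296 / 885) = oil * conv * (888/885)
= 159.25 * 0.8712 * 888 / 885
= 139.2089 g
Y = m_FAME / oil * 100 = conv * (888/885) * 100
= 0.8712 * 888 / 885 * 100
= 87.42%

87.42%


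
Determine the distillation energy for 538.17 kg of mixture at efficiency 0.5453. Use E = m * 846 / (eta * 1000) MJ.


E = m * 846 / (eta * 1000)
= 538.17 * 846 / (0.5453 * 1000)
= 834.9382 MJ

834.9382 MJ


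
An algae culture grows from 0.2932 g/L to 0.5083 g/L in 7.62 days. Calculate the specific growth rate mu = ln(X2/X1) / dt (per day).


mu = ln(X2/X1) / dt
= ln(0.5083/0.2932) / 7.62
= 0.0722 per day

0.0722 per day


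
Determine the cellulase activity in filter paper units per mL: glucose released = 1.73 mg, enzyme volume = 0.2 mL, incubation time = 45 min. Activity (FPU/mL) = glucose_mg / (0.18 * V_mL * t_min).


Activity = glucose_mg / (0.18 mg/umol * V_mL * t_min)
= 1.73 / (0.18 * 0.2 * 45)
= 1.0679 FPU/mL

1.0679 FPU/mL


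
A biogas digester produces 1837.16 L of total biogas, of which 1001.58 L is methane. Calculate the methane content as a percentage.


CH4% = V_CH4 / V_total * 100
= 1001.58 / 1837.16 * 100
= 54.5178%

54.5178%


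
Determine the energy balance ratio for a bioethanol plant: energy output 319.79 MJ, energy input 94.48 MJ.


EROI = E_out / E_in
= 319.79 / 94.48
= 3.3847

3.3847


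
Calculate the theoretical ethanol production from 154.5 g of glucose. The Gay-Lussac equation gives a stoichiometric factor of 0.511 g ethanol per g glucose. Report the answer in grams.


Theoretical ethanol yield: m_EtOH = 0.511 * m_glucose
m_EtOH = 0.511 * 154.5 = 78.9495 g

78.9495 g


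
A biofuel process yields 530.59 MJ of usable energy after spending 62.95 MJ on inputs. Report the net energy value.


NEV = E_out - E_in
= 530.59 - 62.95
= 467.6400 MJ

467.6400 MJ


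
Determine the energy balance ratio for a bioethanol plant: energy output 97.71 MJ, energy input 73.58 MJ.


EROI = E_out / E_in
= 97.71 / 73.58
= 1.3279

1.3279


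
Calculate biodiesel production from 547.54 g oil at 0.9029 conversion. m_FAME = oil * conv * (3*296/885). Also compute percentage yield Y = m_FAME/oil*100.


m_FAME = oil * conv * (3 * 296 / 885) = oil * conv * (888/885)
= 547.54 * 0.9029 * 888 / 885
= 496.0497 g
Y = m_FAME / oil * 100 = conv * (888/885) * 100
= 0.9029 * 888 / 885 * 100
= 90.60%

496.0497 g FAME; Y = 90.60%


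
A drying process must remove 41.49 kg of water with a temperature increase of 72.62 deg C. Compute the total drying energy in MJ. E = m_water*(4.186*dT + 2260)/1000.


E = m_water * (4.186 * dT + 2260) / 1000
= 41.49 * (4.186 * 72.62 + 2260) / 1000
= 106.3798 MJ

106.3798 MJ


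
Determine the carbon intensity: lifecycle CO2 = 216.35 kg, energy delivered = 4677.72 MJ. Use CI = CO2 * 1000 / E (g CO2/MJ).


CI = CO2 * 1000 / E
= 216.35 * 1000 / 4677.72
= 46.2512 g CO2/MJ

46.2512 g CO2/MJ


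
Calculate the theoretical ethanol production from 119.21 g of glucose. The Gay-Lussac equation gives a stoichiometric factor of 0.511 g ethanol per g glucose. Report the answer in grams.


Theoretical ethanol yield: m_EtOH = 0.511 * m_glucose
m_EtOH = 0.511 * 119.21 = 60.9163 g

60.9163 g


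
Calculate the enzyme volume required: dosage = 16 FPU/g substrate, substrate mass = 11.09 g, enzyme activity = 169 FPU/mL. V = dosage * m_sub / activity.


V = dosage * m_sub / activity
V = 16 * 11.09 / 169
V = 1.0499 mL

1.0499 mL


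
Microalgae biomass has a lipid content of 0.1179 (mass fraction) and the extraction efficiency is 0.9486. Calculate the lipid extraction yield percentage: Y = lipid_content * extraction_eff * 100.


Y = lipid_content * extraction_eff * 100
= 0.1179 * 0.9486 * 100
= 11.1840%

11.1840%


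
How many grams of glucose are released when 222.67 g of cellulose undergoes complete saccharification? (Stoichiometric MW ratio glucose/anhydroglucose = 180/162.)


glucose = cellulose * 180/162
= 222.67 * 180/162
= 247.4111 g

247.4111 g


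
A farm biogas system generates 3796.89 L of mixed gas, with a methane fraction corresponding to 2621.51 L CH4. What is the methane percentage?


CH4% = V_CH4 / V_total * 100
= 2621.51 / 3796.89 * 100
= 69.0436%

69.0436%


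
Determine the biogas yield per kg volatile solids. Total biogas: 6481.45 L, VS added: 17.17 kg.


Y = V / VS
= 6481.45 / 17.17
= 377.4869 L/kg VS

377.4869 L/kg VS


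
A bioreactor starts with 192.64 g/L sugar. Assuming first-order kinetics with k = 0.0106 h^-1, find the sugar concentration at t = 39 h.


S = S0 * exp(-k * t)
S = 192.64 * exp(-0.0106 * 39)
S = 127.4116 g/L

127.4116 g/L


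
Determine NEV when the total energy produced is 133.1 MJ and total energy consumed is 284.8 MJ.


NEV = E_out - E_in
= 133.1 - 284.8
= -151.7000 MJ

-151.7000 MJ


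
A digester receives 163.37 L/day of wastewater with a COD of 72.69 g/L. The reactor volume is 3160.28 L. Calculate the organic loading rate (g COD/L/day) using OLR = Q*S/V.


OLR = Q * S / V
= 163.37 * 72.69 / 3160.28
= 3.7577 g/L/day

3.7577 g/L/day


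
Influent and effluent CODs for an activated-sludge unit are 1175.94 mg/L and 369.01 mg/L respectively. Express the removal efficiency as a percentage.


eta = (COD_in - COD_out) / COD_in * 100
= (1175.94 - 369.01) / 1175.94 * 100
= 68.6200%

68.6200%


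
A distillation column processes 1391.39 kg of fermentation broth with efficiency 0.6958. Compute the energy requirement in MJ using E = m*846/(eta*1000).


E = m * 846 / (eta * 1000)
= 1391.39 * 846 / (0.6958 * 1000)
= 1691.7447 MJ

1691.7447 MJ


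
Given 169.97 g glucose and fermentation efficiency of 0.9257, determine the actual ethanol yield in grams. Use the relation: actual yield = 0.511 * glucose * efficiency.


Actual ethanol: m = 0.511 * 169.97 * 0.9257
m = 80.4014 g

80.4014 g


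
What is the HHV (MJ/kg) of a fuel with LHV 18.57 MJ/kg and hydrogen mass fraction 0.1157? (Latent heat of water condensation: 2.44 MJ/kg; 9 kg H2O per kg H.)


HHV = LHV + H_frac * 9 * 2.44
= 18.57 + 0.1157 * 9 * 2.44
= 21.1108 MJ/kg

21.1108 MJ/kg


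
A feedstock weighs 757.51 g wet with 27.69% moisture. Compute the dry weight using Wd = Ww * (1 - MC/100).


Wd = Ww * (1 - MC/100)
= 757.51 * (1 - 27.69/100)
= 547.7555 g

547.7555 g


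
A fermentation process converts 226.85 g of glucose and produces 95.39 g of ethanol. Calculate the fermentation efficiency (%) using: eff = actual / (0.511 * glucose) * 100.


Fermentation efficiency = (actual / (0.511 * glucose)) * 100
= (95.39 / (0.511 * 226.85)) * 100
= 82.2893%

82.2893%


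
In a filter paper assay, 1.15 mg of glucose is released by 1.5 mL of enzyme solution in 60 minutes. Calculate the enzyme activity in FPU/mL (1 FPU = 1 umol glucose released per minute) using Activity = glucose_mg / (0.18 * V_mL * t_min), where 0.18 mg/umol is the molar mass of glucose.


Activity = glucose_mg / (0.18 mg/umol * V_mL * t_min)
= 1.15 / (0.18 * 1.5 * 60)
= 0.0710 FPU/mL

0.0710 FPU/mL


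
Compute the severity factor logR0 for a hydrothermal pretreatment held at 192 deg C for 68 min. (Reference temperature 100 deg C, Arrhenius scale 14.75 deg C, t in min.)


logR0 = log10(t * exp((T - 100) / 14.75))
= log10(68 * exp((192 - 100) / 14.75))
= 4.5413

4.5413


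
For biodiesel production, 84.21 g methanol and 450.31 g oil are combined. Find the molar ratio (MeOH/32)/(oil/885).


Molar ratio = n_MeOH / n_oil = (MeOH/32) / (oil/885) = (MeOH * 885) / (32 * oil)
= (84.21 * 885) / (32 * 450.31)
= 5.1718

5.1718


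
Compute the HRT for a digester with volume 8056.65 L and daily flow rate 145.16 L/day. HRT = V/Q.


HRT = V / Q
= 8056.65 / 145.16
= 55.5019 days

55.5019 days


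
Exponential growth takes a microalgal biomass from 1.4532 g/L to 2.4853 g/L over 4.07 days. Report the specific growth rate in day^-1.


mu = ln(X2/X1) / dt
= ln(2.4853/1.4532) / 4.07
= 0.1318 per day

0.1318 per day


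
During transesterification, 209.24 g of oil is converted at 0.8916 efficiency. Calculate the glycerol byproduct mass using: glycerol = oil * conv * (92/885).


glycerol = oil * conv * (92/885)
= 209.24 * 0.8916 * 92 / 885
= 19.3936 g

19.3936 g


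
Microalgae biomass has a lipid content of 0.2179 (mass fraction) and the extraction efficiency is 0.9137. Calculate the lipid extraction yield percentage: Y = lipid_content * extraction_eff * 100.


Y = lipid_content * extraction_eff * 100
= 0.2179 * 0.9137 * 100
= 19.9095%

19.9095%


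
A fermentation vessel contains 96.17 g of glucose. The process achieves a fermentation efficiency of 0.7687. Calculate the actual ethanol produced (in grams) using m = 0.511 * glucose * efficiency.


Actual ethanol: m = 0.511 * 96.17 * 0.7687
m = 37.7761 g

37.7761 g


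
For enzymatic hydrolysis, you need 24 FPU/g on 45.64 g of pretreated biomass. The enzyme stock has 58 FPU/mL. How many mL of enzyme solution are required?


V = dosage * m_sub / activity
V = 24 * 45.64 / 58
V = 18.8855 mL

18.8855 mL


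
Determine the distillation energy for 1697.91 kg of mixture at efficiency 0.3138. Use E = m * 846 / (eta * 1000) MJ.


E = m * 846 / (eta * 1000)
= 1697.91 * 846 / (0.3138 * 1000)
= 4577.5394 MJ

4577.5394 MJ


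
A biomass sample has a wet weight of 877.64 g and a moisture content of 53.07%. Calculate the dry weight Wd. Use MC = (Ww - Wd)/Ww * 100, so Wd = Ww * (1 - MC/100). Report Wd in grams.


Wd = Ww * (1 - MC/100)
= 877.64 * (1 - 53.07/100)
= 411.8765 g

411.8765 g


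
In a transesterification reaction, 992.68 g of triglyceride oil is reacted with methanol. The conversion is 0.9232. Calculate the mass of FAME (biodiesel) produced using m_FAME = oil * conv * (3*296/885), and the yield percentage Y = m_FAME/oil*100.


m_FAME = oil * conv * (3 * 296 / 885) = oil * conv * (888/885)
= 992.68 * 0.9232 * 888 / 885
= 919.5488 g
Y = m_FAME / oil * 100 = conv * (888/885) * 100
= 0.9232 * 888 / 885 * 100
= 92.63%

919.5488 g FAME; Y = 92.63%


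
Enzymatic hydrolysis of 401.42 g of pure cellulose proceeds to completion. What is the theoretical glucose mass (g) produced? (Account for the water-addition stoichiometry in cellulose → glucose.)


glucose = cellulose * 180/162
= 401.42 * 180/162
= 446.0222 g

446.0222 g


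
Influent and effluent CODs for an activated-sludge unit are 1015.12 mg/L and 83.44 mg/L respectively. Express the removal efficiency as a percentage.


eta = (COD_in - COD_out) / COD_in * 100
= (1015.12 - 83.44) / 1015.12 * 100
= 91.7803%

91.7803%


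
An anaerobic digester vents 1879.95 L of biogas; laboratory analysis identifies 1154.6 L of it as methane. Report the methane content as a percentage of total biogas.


CH4% = V_CH4 / V_total * 100
= 1154.6 / 1879.95 * 100
= 61.4165%

61.4165%


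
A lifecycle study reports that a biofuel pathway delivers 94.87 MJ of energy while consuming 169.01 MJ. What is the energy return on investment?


EROI = E_out / E_in
= 94.87 / 169.01
= 0.5613

0.5613


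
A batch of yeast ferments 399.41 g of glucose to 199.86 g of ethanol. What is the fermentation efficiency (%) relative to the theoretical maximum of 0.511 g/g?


Fermentation efficiency = (actual / (0.511 * glucose)) * 100
= (199.86 / (0.511 * 399.41)) * 100
= 97.9233%

97.9233%


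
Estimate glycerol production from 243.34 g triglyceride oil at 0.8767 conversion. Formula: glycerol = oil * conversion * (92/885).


glycerol = oil * conv * (92/885)
= 243.34 * 0.8767 * 92 / 885
= 22.1773 g

22.1773 g


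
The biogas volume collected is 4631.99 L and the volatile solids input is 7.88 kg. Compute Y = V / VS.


Y = V / VS
= 4631.99 / 7.88
= 587.8160 L/kg VS

587.8160 L/kg VS


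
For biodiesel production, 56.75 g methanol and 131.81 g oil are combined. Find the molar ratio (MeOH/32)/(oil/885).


Molar ratio = n_MeOH / n_oil = (MeOH/32) / (oil/885) = (MeOH * 885) / (32 * oil)
= (56.75 * 885) / (32 * 131.81)
= 11.9072

11.9072


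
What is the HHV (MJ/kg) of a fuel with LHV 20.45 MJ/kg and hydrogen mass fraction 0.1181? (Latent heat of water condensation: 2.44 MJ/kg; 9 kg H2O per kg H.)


HHV = LHV + H_frac * 9 * 2.44
= 20.45 + 0.1181 * 9 * 2.44
= 23.0435 MJ/kg

23.0435 MJ/kg


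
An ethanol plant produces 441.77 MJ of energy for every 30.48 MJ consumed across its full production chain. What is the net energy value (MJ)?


NEV = E_out - E_in
= 441.77 - 30.48
= 411.2900 MJ

411.2900 MJ


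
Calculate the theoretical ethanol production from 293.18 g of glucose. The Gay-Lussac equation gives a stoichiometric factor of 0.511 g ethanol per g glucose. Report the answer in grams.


Theoretical ethanol yield: m_EtOH = 0.511 * m_glucose
m_EtOH = 0.511 * 293.18 = 149.8150 g

149.8150 g


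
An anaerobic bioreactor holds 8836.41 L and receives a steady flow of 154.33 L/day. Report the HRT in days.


HRT = V / Q
= 8836.41 / 154.33
= 57.2566 days

57.2566 days


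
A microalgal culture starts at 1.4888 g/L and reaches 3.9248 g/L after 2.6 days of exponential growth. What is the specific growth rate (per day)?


mu = ln(X2/X1) / dt
= ln(3.9248/1.4888) / 2.6
= 0.3728 per day

0.3728 per day


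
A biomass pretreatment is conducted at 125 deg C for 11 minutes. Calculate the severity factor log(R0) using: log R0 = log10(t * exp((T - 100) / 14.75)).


logR0 = log10(t * exp((T - 100) / 14.75))
= log10(11 * exp((125 - 100) / 14.75))
= 1.7775

1.7775


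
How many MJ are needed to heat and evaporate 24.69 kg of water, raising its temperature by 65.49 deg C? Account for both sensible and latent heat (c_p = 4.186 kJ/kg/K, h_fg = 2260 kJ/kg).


E = m_water * (4.186 * dT + 2260) / 1000
= 24.69 * (4.186 * 65.49 + 2260) / 1000
= 62.5679 MJ

62.5679 MJ


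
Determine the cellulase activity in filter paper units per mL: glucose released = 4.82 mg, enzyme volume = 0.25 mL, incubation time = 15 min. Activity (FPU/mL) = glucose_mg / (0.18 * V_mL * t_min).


Activity = glucose_mg / (0.18 mg/umol * V_mL * t_min)
= 4.82 / (0.18 * 0.25 * 15)
= 7.1407 FPU/mL

7.1407 FPU/mL


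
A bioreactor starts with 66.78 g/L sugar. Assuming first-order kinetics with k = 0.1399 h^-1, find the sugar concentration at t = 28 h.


S = S0 * exp(-k * t)
S = 66.78 * exp(-0.1399 * 28)
S = 1.3287 g/L

1.3287 g/L


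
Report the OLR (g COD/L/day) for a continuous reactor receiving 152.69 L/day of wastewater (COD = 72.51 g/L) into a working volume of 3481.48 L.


OLR = Q * S / V
= 152.69 * 72.51 / 3481.48
= 3.1801 g/L/day

3.1801 g/L/day


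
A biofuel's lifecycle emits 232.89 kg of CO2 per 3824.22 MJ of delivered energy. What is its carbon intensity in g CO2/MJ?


CI = CO2 * 1000 / E
= 232.89 * 1000 / 3824.22
= 60.8987 g CO2/MJ

60.8987 g CO2/MJ


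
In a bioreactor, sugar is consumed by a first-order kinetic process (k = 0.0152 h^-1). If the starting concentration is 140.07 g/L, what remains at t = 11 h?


S = S0 * exp(-k * t)
S = 140.07 * exp(-0.0152 * 11)
S = 118.5035 g/L

118.5035 g/L


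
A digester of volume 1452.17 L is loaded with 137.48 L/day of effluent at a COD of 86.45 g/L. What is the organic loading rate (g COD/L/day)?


OLR = Q * S / V
= 137.48 * 86.45 / 1452.17
= 8.1844 g/L/day

8.1844 g/L/day


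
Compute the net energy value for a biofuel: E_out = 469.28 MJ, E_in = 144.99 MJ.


NEV = E_out - E_in
= 469.28 - 144.99
= 324.2900 MJ

324.2900 MJ


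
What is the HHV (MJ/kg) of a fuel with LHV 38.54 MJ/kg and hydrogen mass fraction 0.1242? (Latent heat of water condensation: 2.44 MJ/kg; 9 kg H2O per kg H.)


HHV = LHV + H_frac * 9 * 2.44
= 38.54 + 0.1242 * 9 * 2.44
= 41.2674 MJ/kg

41.2674 MJ/kg


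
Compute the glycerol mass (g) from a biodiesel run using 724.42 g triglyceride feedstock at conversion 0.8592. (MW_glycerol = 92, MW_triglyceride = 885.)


glycerol = oil * conv * (92/885)
= 724.42 * 0.8592 * 92 / 885
= 64.7037 g

64.7037 g


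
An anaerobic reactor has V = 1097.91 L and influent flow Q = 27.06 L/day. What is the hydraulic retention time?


HRT = V / Q
= 1097.91 / 27.06
= 40.5732 days

40.5732 days


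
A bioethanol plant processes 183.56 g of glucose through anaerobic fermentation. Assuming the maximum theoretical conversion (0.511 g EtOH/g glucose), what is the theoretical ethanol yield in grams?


Theoretical ethanol yield: m_EtOH = 0.511 * m_glucose
m_EtOH = 0.511 * 183.56 = 93.7992 g

93.7992 g


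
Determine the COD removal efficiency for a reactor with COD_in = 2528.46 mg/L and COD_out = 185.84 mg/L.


eta = (COD_in - COD_out) / COD_in * 100
= (2528.46 - 185.84) / 2528.46 * 100
= 92.6501%

92.6501%


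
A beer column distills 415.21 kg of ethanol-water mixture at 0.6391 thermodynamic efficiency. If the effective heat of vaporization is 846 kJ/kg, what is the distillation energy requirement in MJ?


E = m * 846 / (eta * 1000)
= 415.21 * 846 / (0.6391 * 1000)
= 549.6286 MJ

549.6286 MJ


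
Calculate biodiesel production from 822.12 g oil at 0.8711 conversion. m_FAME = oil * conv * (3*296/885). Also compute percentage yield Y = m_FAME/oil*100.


m_FAME = oil * conv * (3 * 296 / 885) = oil * conv * (888/885)
= 822.12 * 0.8711 * 888 / 885
= 718.5764 g
Y = m_FAME / oil * 100 = conv * (888/885) * 100
= 0.8711 * 888 / 885 * 100
= 87.41%

718.5764 g FAME; Y = 87.41%


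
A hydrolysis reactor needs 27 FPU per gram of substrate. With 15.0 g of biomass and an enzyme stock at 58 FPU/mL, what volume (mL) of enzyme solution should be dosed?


V = dosage * m_sub / activity
V = 27 * 15.0 / 58
V = 6.9828 mL

6.9828 mL


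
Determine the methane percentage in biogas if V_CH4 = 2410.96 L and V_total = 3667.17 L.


CH4% = V_CH4 / V_total * 100
= 2410.96 / 3667.17 * 100
= 65.7444%

65.7444%


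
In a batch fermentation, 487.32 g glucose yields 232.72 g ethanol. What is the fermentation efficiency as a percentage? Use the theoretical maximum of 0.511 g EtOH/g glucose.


Fermentation efficiency = (actual / (0.511 * glucose)) * 100
= (232.72 / (0.511 * 487.32)) * 100
= 93.4541%

93.4541%


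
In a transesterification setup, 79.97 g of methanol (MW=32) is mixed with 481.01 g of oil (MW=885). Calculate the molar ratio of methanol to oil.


Molar ratio = n_MeOH / n_oil = (MeOH/32) / (oil/885) = (MeOH * 885) / (32 * oil)
= (79.97 * 885) / (32 * 481.01)
= 4.5980

4.5980


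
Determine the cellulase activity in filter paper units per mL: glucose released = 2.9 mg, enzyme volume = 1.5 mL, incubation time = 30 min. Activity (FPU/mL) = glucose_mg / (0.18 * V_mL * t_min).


Activity = glucose_mg / (0.18 mg/umol * V_mL * t_min)
= 2.9 / (0.18 * 1.5 * 30)
= 0.3580 FPU/mL

0.3580 FPU/mL


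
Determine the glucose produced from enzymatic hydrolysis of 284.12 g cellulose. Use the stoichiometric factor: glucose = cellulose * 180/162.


glucose = cellulose * 180/162
= 284.12 * 180/162
= 315.6889 g

315.6889 g


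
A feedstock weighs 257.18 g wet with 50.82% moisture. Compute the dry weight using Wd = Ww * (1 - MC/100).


Wd = Ww * (1 - MC/100)
= 257.18 * (1 - 50.82/100)
= 126.4811 g

126.4811 g


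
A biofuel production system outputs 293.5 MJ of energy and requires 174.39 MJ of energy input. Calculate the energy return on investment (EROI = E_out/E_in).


EROI = E_out / E_in
= 293.5 / 174.39
= 1.6830

1.6830


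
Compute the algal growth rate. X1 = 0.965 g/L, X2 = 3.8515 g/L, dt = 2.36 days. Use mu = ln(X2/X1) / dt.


mu = ln(X2/X1) / dt
= ln(3.8515/0.965) / 2.36
= 0.5865 per day

0.5865 per day


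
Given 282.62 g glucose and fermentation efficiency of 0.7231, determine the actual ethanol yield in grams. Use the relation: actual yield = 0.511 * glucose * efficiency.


Actual ethanol: m = 0.511 * 282.62 * 0.7231
m = 104.4292 g

104.4292 g


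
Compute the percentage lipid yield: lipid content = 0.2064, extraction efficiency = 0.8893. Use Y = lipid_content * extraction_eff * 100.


Y = lipid_content * extraction_eff * 100
= 0.2064 * 0.8893 * 100
= 18.3552%

18.3552%


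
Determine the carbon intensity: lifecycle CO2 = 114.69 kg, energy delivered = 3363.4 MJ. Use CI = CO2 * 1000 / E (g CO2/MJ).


CI = CO2 * 1000 / E
= 114.69 * 1000 / 3363.4
= 34.0994 g CO2/MJ

34.0994 g CO2/MJ


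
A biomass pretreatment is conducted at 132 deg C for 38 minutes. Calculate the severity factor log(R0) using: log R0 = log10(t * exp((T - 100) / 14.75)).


logR0 = log10(t * exp((T - 100) / 14.75))
= log10(38 * exp((132 - 100) / 14.75))
= 2.5220

2.5220


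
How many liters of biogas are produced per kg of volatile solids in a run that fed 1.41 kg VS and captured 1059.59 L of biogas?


Y = V / VS
= 1059.59 / 1.41
= 751.4823 L/kg VS

751.4823 L/kg VS


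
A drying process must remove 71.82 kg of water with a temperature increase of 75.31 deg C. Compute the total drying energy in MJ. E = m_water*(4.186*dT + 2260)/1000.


E = m_water * (4.186 * dT + 2260) / 1000
= 71.82 * (4.186 * 75.31 + 2260) / 1000
= 184.9543 MJ

184.9543 MJ


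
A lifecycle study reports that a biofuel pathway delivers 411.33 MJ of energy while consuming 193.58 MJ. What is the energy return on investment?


EROI = E_out / E_in
= 411.33 / 193.58
= 2.1249

2.1249


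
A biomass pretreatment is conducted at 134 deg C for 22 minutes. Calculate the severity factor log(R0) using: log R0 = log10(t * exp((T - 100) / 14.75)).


logR0 = log10(t * exp((T - 100) / 14.75))
= log10(22 * exp((134 - 100) / 14.75))
= 2.3435

2.3435


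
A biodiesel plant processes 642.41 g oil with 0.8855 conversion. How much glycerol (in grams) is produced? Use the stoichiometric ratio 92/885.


glycerol = oil * conv * (92/885)
= 642.41 * 0.8855 * 92 / 885
= 59.1351 g

59.1351 g


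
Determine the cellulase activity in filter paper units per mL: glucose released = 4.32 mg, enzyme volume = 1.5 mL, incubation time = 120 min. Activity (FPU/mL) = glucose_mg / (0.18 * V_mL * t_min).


Activity = glucose_mg / (0.18 mg/umol * V_mL * t_min)
= 4.32 / (0.18 * 1.5 * 120)
= 0.1333 FPU/mL

0.1333 FPU/mL


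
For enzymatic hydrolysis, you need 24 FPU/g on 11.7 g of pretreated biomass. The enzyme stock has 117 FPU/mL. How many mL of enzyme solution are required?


V = dosage * m_sub / activity
V = 24 * 11.7 / 117
V = 2.4000 mL

2.4000 mL


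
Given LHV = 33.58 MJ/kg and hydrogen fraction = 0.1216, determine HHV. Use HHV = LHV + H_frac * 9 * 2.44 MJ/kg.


HHV = LHV + H_frac * 9 * 2.44
= 33.58 + 0.1216 * 9 * 2.44
= 36.2503 MJ/kg

36.2503 MJ/kg


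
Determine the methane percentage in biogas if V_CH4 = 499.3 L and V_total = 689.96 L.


CH4% = V_CH4 / V_total * 100
= 499.3 / 689.96 * 100
= 72.3665%

72.3665%


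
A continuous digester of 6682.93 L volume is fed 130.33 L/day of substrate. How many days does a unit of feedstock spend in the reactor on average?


HRT = V / Q
= 6682.93 / 130.33
= 51.2770 days

51.2770 days


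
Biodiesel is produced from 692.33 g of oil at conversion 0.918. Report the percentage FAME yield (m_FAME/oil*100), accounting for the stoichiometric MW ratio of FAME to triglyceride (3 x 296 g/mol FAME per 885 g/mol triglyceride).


m_FAME = oil * conv * (3 * 296 / 885) = oil * conv * (888/885)
= 692.33 * 0.918 * 888 / 885
= 637.7134 g
Y = m_FAME / oil * 100 = conv * (888/885) * 100
= 0.918 * 888 / 885 * 100
= 92.11%

92.11%


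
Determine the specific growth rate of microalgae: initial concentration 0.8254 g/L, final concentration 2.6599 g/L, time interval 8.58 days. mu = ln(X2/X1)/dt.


mu = ln(X2/X1) / dt
= ln(2.6599/0.8254) / 8.58
= 0.1364 per day

0.1364 per day


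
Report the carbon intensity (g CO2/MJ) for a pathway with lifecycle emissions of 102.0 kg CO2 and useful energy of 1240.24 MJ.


CI = CO2 * 1000 / E
= 102.0 * 1000 / 1240.24
= 82.2421 g CO2/MJ

82.2421 g CO2/MJ


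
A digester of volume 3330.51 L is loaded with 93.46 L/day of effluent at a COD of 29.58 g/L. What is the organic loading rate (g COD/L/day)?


OLR = Q * S / V
= 93.46 * 29.58 / 3330.51
= 0.8301 g/L/day

0.8301 g/L/day


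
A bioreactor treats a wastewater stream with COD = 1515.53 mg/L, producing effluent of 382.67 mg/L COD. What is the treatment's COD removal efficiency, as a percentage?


eta = (COD_in - COD_out) / COD_in * 100
= (1515.53 - 382.67) / 1515.53 * 100
= 74.7501%

74.7501%


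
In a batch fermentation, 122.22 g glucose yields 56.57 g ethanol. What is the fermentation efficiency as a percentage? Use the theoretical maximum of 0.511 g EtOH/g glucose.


Fermentation efficiency = (actual / (0.511 * glucose)) * 100
= (56.57 / (0.511 * 122.22)) * 100
= 90.5781%

90.5781%


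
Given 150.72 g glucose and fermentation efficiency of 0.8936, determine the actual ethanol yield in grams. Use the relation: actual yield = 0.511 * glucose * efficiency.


Actual ethanol: m = 0.511 * 150.72 * 0.8936
m = 68.8232 g

68.8232 g


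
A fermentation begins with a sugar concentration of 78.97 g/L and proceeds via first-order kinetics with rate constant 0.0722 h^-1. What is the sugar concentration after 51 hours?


S = S0 * exp(-k * t)
S = 78.97 * exp(-0.0722 * 51)
S = 1.9875 g/L

1.9875 g/L


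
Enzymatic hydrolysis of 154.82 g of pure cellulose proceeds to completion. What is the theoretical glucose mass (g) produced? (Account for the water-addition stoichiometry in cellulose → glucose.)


glucose = cellulose * 180/162
= 154.82 * 180/162
= 172.0222 g

172.0222 g


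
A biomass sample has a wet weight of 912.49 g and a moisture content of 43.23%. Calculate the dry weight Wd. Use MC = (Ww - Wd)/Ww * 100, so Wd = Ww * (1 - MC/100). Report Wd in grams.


Wd = Ww * (1 - MC/100)
= 912.49 * (1 - 43.23/100)
= 518.0206 g

518.0206 g


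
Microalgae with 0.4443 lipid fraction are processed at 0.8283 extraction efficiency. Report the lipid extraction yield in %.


Y = lipid_content * extraction_eff * 100
= 0.4443 * 0.8283 * 100
= 36.8014%

36.8014%


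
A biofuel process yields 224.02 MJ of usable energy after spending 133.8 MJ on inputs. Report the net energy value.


NEV = E_out - E_in
= 224.02 - 133.8
= 90.2200 MJ

90.2200 MJ


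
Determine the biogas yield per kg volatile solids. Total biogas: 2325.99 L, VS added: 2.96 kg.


Y = V / VS
= 2325.99 / 2.96
= 785.8074 L/kg VS

785.8074 L/kg VS


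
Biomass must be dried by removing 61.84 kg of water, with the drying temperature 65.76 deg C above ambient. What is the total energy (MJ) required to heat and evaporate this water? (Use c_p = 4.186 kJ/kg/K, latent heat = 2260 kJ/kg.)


E = m_water * (4.186 * dT + 2260) / 1000
= 61.84 * (4.186 * 65.76 + 2260) / 1000
= 156.7812 MJ

156.7812 MJ


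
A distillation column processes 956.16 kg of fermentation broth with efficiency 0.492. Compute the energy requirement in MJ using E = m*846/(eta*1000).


E = m * 846 / (eta * 1000)
= 956.16 * 846 / (0.492 * 1000)
= 1644.1288 MJ

1644.1288 MJ


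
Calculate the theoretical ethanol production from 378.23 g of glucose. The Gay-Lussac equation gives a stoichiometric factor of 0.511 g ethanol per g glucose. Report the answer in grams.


Theoretical ethanol yield: m_EtOH = 0.511 * m_glucose
m_EtOH = 0.511 * 378.23 = 193.2755 g

193.2755 g


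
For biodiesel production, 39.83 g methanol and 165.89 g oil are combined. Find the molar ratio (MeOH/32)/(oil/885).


Molar ratio = n_MeOH / n_oil = (MeOH/32) / (oil/885) = (MeOH * 885) / (32 * oil)
= (39.83 * 885) / (32 * 165.89)
= 6.6402

6.6402


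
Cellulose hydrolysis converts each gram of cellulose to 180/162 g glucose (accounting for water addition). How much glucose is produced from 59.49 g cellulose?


glucose = cellulose * 180/162
= 59.49 * 180/162
= 66.1000 g

66.1000 g


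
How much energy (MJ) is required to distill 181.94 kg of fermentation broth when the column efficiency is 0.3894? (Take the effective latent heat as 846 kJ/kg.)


E = m * 846 / (eta * 1000)
= 181.94 * 846 / (0.3894 * 1000)
= 395.2780 MJ

395.2780 MJ


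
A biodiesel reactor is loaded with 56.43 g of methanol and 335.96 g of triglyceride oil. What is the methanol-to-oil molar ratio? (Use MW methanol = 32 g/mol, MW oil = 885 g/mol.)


Molar ratio = n_MeOH / n_oil = (MeOH/32) / (oil/885) = (MeOH * 885) / (32 * oil)
= (56.43 * 885) / (32 * 335.96)
= 4.6453

4.6453


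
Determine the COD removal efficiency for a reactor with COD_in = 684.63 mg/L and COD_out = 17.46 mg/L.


eta = (COD_in - COD_out) / COD_in * 100
= (684.63 - 17.46) / 684.63 * 100
= 97.4497%

97.4497%


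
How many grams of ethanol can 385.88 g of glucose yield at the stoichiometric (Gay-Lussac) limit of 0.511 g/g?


Theoretical ethanol yield: m_EtOH = 0.511 * m_glucose
m_EtOH = 0.511 * 385.88 = 197.1847 g

197.1847 g


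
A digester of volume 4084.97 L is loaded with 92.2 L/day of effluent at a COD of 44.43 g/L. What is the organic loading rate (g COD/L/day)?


OLR = Q * S / V
= 92.2 * 44.43 / 4084.97
= 1.0028 g/L/day

1.0028 g/L/day


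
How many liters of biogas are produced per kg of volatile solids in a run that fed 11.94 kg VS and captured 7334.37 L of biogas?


Y = V / VS
= 7334.37 / 11.94
= 614.2688 L/kg VS

614.2688 L/kg VS


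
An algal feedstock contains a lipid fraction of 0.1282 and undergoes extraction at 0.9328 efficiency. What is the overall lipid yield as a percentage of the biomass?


Y = lipid_content * extraction_eff * 100
= 0.1282 * 0.9328 * 100
= 11.9585%

11.9585%


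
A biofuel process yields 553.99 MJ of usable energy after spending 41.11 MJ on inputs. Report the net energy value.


NEV = E_out - E_in
= 553.99 - 41.11
= 512.8800 MJ

512.8800 MJ


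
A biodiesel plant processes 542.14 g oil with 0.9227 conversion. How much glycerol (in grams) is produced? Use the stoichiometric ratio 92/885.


glycerol = oil * conv * (92/885)
= 542.14 * 0.9227 * 92 / 885
= 52.0016 g

52.0016 g


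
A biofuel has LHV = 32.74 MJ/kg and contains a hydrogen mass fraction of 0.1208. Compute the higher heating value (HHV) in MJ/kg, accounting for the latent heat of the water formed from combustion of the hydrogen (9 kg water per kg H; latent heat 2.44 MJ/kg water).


HHV = LHV + H_frac * 9 * 2.44
= 32.74 + 0.1208 * 9 * 2.44
= 35.3928 MJ/kg

35.3928 MJ/kg


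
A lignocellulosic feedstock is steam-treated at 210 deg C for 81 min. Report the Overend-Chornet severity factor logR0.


logR0 = log10(t * exp((T - 100) / 14.75))
= log10(81 * exp((210 - 100) / 14.75))
= 5.1473

5.1473


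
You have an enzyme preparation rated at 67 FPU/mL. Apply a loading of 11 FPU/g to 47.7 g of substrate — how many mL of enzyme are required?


V = dosage * m_sub / activity
V = 11 * 47.7 / 67
V = 7.8313 mL

7.8313 mL


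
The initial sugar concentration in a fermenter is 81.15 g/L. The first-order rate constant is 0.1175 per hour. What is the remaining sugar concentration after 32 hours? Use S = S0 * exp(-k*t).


S = S0 * exp(-k * t)
S = 81.15 * exp(-0.1175 * 32)
S = 1.8895 g/L

1.8895 g/L


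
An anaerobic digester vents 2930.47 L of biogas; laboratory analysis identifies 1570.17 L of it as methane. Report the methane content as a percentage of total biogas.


CH4% = V_CH4 / V_total * 100
= 1570.17 / 2930.47 * 100
= 53.5808%

53.5808%


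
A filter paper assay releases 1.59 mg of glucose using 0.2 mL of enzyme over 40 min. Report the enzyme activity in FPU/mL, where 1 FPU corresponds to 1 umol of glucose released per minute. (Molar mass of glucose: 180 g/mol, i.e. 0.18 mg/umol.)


Activity = glucose_mg / (0.18 mg/umol * V_mL * t_min)
= 1.59 / (0.18 * 0.2 * 40)
= 1.1042 FPU/mL

1.1042 FPU/mL


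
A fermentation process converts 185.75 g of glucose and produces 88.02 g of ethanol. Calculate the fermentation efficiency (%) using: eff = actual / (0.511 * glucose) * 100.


Fermentation efficiency = (actual / (0.511 * glucose)) * 100
= (88.02 / (0.511 * 185.75)) * 100
= 92.7324%

92.7324%


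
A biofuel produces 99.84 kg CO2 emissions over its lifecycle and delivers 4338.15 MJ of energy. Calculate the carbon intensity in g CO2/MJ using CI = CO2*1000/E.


CI = CO2 * 1000 / E
= 99.84 * 1000 / 4338.15
= 23.0144 g CO2/MJ

23.0144 g CO2/MJ


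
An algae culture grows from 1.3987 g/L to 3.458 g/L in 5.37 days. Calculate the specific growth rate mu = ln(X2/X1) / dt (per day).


mu = ln(X2/X1) / dt
= ln(3.458/1.3987) / 5.37
= 0.1686 per day

0.1686 per day


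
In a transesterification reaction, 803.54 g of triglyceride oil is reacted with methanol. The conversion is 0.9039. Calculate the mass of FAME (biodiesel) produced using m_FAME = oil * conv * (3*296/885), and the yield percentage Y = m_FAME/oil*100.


m_FAME = oil * conv * (3 * 296 / 885) = oil * conv * (888/885)
= 803.54 * 0.9039 * 888 / 885
= 728.7819 g
Y = m_FAME / oil * 100 = conv * (888/885) * 100
= 0.9039 * 888 / 885 * 100
= 90.70%

728.7819 g FAME; Y = 90.70%


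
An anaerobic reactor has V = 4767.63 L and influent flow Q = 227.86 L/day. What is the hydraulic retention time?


HRT = V / Q
= 4767.63 / 227.86
= 20.9235 days

20.9235 days


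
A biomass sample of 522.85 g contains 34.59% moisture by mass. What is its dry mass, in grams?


Wd = Ww * (1 - MC/100)
= 522.85 * (1 - 34.59/100)
= 341.9962 g

341.9962 g


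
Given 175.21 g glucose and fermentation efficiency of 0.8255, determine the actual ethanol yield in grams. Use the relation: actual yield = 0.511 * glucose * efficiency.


Actual ethanol: m = 0.511 * 175.21 * 0.8255
m = 73.9089 g

73.9089 g


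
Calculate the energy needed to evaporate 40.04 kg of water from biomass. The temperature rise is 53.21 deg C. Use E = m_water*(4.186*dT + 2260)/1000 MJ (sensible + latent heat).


E = m_water * (4.186 * dT + 2260) / 1000
= 40.04 * (4.186 * 53.21 + 2260) / 1000
= 99.4088 MJ

99.4088 MJ


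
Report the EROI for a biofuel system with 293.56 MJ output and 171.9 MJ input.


EROI = E_out / E_in
= 293.56 / 171.9
= 1.7077

1.7077


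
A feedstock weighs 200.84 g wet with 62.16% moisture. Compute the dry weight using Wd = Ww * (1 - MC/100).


Wd = Ww * (1 - MC/100)
= 200.84 * (1 - 62.16/100)
= 75.9979 g

75.9979 g


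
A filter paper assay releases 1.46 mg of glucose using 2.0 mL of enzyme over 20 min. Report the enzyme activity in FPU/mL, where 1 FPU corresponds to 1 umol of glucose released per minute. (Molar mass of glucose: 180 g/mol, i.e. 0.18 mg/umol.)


Activity = glucose_mg / (0.18 mg/umol * V_mL * t_min)
= 1.46 / (0.18 * 2.0 * 20)
= 0.2028 FPU/mL

0.2028 FPU/mL


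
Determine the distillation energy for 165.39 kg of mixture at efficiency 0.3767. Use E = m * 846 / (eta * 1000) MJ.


E = m * 846 / (eta * 1000)
= 165.39 * 846 / (0.3767 * 1000)
= 371.4360 MJ

371.4360 MJ


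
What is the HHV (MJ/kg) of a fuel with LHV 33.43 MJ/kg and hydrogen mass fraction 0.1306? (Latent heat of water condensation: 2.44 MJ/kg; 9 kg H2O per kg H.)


HHV = LHV + H_frac * 9 * 2.44
= 33.43 + 0.1306 * 9 * 2.44
= 36.2980 MJ/kg

36.2980 MJ/kg


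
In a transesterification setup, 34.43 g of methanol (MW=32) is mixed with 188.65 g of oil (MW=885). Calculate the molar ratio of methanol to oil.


Molar ratio = n_MeOH / n_oil = (MeOH/32) / (oil/885) = (MeOH * 885) / (32 * oil)
= (34.43 * 885) / (32 * 188.65)
= 5.0475

5.0475


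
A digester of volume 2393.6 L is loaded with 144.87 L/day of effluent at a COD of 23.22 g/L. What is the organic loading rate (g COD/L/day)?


OLR = Q * S / V
= 144.87 * 23.22 / 2393.6
= 1.4054 g/L/day

1.4054 g/L/day
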